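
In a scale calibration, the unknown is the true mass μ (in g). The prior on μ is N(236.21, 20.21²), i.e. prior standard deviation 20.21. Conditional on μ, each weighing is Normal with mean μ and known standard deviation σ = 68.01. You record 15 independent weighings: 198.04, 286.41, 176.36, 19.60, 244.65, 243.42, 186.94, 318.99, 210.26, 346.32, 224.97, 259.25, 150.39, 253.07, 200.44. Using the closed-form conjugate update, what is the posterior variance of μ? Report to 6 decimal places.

For Normal data with known variance σ², a Normal(μ₀, σ₀²) prior on μ is conjugate. Posterior precision = 1/σ₀² + n/σ²; posterior mean is the precision-weighted average of μ₀ and x̄.
σ₀² = 20.21² = 408.4441, σ² = 68.01² = 4625.3601; σ² + n·σ₀² = 4625.3601 + 15·408.4441 = 10752.0216.
Posterior precision = 1/σ₀² + n/σ² = 1/408.4441 + 15/4625.3601 = (σ² + n·σ₀²)/(σ₀²σ²) = 10752.0216/(408.4441·4625.3601); posterior variance σₙ² = σ₀²σ²/(σ² + n·σ₀²) = 408.4441·4625.3601/10752.0216 = 175.706589.

175.706589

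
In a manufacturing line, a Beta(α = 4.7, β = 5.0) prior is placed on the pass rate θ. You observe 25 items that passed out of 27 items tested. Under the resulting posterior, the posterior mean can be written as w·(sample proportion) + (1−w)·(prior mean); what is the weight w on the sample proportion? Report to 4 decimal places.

The Beta prior is conjugate to a Binomial/Bernoulli likelihood; the update adds successes to α and failures to β.
Posterior mean = (α₀+k)/(α₀+β₀+n) = [n/(α₀+β₀+n)]·(k/n) + [(α₀+β₀)/(α₀+β₀+n)]·α₀/(α₀+β₀), so only n and the prior enter the weight.
The weight on the data is w = n/(α₀+β₀+n) = 27/(4.7+5.0+27) = 27/36.7 = 0.7357.

0.7357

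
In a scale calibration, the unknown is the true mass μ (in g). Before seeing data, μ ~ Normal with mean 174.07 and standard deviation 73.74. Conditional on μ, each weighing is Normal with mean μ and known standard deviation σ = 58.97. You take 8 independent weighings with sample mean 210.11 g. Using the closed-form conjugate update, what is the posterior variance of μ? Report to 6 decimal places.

For Normal data with known variance σ², a Normal(μ₀, σ₀²) prior on μ is conjugate. Posterior precision = 1/σ₀² + n/σ²; posterior mean is the precision-weighted average of μ₀ and x̄.
σ₀² = 73.74² = 5437.5876, σ² = 58.97² = 3477.4609; σ² + n·σ₀² = 3477.4609 + 8·5437.5876 = 46978.1617.
Posterior precision = 1/σ₀² + n/σ² = 1/5437.5876 + 8/3477.4609 = (σ² + n·σ₀²)/(σ₀²σ²) = 46978.1617/(5437.5876·3477.4609); posterior variance σₙ² = σ₀²σ²/(σ² + n·σ₀²) = 5437.5876·3477.4609/46978.1617 = 402.506134.

402.506134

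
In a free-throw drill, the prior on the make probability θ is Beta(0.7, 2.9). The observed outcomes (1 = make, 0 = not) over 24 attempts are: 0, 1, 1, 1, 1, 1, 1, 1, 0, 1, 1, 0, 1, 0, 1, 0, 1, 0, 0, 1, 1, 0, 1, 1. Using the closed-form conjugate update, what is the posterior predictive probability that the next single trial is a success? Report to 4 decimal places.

The Beta prior is conjugate to a Binomial/Bernoulli likelihood; the update adds successes to α and failures to β.
Posterior: Beta(α+k, β+n−k) = Beta(0.7+16, 2.9+8) = Beta(16.7, 10.9).
For a single future Bernoulli trial, P(success | data) = α/(α+β) = 0.6051.

0.6051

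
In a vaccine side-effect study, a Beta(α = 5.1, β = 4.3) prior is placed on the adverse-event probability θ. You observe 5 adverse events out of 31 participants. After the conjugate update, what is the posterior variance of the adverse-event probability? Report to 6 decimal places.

The Beta prior is conjugate to a Binomial/Bernoulli likelihood; the update adds successes to α and failures to β.
Posterior: Beta(α+k, β+n−k) = Beta(5.1+5, 4.3+26) = Beta(10.1, 30.3).
Var = αβ/((α+β)²(α+β+1)) = 10.1·30.3/(40.4²·41.4) = 0.004529.

0.004529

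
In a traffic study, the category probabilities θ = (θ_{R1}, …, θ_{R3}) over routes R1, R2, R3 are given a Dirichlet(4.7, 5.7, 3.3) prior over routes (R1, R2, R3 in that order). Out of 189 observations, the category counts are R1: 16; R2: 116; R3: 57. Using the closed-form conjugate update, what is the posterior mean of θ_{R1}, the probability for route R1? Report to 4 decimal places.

The Dirichlet prior is conjugate to the Multinomial likelihood: each posterior αⱼ = prior αⱼ + observed count nⱼ.
Posterior concentration: (20.7, 121.7, 60.3), total = 202.7.
E[θ_{R1}|data] = α_{R1}/Σα = 20.7/202.7 = 0.1021.

0.1021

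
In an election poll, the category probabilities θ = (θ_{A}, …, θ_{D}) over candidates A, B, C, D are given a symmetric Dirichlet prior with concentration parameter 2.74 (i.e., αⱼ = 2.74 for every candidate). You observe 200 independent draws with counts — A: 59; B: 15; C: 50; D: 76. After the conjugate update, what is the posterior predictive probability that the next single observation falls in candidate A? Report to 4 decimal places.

0.2927

The Dirichlet prior is conjugate to the Multinomial likelihood: each posterior αⱼ = prior αⱼ + observed count nⱼ.
Posterior concentration: (61.74, 17.74, 52.74, 78.74), total = 210.96.
P(next = A | data) = α_{A}/Σα = 0.2927.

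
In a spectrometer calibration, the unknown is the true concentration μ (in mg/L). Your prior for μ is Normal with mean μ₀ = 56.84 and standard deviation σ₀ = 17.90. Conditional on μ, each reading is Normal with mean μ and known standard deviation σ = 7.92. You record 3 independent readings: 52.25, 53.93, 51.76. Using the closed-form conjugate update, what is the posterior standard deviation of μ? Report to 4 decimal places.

For Normal data with known variance σ², a Normal(μ₀, σ₀²) prior on μ is conjugate. Posterior precision = 1/σ₀² + n/σ²; posterior mean is the precision-weighted average of μ₀ and x̄.
σ₀² = 17.90² = 320.41, σ² = 7.92² = 62.7264; σ² + n·σ₀² = 62.7264 + 3·320.41 = 1023.9564.
Posterior precision = 1/σ₀² + n/σ² = 1/320.41 + 3/62.7264 = (σ² + n·σ₀²)/(σ₀²σ²) = 1023.9564/(320.41·62.7264); posterior variance σₙ² = σ₀²σ²/(σ² + n·σ₀²) = 320.41·62.7264/1023.9564 = 19.627951.
Posterior SD = √σₙ² = √(320.41·62.7264/1023.9564) = 4.4303.

4.4303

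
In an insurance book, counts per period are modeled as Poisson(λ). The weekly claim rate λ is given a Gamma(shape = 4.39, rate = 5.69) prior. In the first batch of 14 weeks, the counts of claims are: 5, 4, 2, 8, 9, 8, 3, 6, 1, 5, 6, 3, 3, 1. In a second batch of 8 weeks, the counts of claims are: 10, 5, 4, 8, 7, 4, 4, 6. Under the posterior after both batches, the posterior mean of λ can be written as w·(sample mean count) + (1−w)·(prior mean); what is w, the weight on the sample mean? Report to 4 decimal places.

With a Gamma(shape α, rate β) prior, the Poisson likelihood is conjugate: the posterior is Gamma(α + ΣXᵢ, β + n).
Total number of weeks: n = 14 + 8 = 22.
Posterior mean = (α₀+S)/(β₀+n) = [n/(β₀+n)]·(S/n) + [β₀/(β₀+n)]·(α₀/β₀), so only n and β₀ enter the weight.
Weight on data w = n/(β₀+n) = 22/(5.69+22) = 22/27.69 = 0.7945.

0.7945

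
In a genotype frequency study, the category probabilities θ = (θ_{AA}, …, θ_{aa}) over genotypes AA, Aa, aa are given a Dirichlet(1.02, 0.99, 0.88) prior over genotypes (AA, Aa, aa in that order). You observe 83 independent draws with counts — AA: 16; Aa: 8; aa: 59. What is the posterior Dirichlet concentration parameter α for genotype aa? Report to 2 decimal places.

The Dirichlet prior is conjugate to the Multinomial likelihood: each posterior αⱼ = prior αⱼ + observed count nⱼ.
Posterior concentration: (17.02, 8.99, 59.88), total = 85.89.
α_{aa} = 0.88 + 59 = 59.88.

59.88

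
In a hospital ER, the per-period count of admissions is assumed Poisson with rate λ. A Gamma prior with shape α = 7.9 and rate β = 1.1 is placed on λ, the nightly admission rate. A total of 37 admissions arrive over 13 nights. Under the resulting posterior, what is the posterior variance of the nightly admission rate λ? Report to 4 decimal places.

With a Gamma(shape α, rate β) prior, the Poisson likelihood is conjugate: the posterior is Gamma(α + ΣXᵢ, β + n).
Posterior: Gamma(α+S, β+n) = Gamma(7.9+37, 1.1+13) = Gamma(44.9, 14.1).
Var = α/β² = 44.9/14.1² = 0.2258.

0.2258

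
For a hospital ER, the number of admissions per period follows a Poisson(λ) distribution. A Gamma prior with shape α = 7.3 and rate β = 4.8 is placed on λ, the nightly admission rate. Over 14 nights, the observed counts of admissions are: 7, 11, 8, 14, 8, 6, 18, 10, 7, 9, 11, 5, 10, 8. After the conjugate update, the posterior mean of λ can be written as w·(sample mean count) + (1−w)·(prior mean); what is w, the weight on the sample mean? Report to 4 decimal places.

0.7447

With a Gamma(shape α, rate β) prior, the Poisson likelihood is conjugate: the posterior is Gamma(α + ΣXᵢ, β + n).
Posterior mean = (α₀+S)/(β₀+n) = [n/(β₀+n)]·(S/n) + [β₀/(β₀+n)]·(α₀/β₀), so only n and β₀ enter the weight.
Weight on data w = n/(β₀+n) = 14/(4.8+14) = 14/18.8 = 0.7447.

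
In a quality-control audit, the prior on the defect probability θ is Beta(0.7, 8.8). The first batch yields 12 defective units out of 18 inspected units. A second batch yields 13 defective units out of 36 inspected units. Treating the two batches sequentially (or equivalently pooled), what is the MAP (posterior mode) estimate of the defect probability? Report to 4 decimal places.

The Beta prior is conjugate to a Binomial/Bernoulli likelihood; the update adds successes to α and failures to β.
After batch 1: Beta(0.7+12, 8.8+6) = Beta(12.7, 14.8).
After batch 2: Beta(12.7+13, 14.8+23) = Beta(25.7, 37.8).
Mode of Beta(a,b) for a,b>1 is (a−1)/(a+b−2) = 24.7/61.5 = 0.4016.

0.4016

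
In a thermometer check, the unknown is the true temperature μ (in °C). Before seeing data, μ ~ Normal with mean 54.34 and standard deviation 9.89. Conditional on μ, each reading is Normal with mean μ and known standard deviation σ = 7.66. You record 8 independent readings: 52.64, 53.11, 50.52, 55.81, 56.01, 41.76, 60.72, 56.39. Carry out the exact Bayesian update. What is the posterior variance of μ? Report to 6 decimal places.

6.822839

For Normal data with known variance σ², a Normal(μ₀, σ₀²) prior on μ is conjugate. Posterior precision = 1/σ₀² + n/σ²; posterior mean is the precision-weighted average of μ₀ and x̄.
σ₀² = 9.89² = 97.8121, σ² = 7.66² = 58.6756; σ² + n·σ₀² = 58.6756 + 8·97.8121 = 841.1724.
Posterior precision = 1/σ₀² + n/σ² = 1/97.8121 + 8/58.6756 = (σ² + n·σ₀²)/(σ₀²σ²) = 841.1724/(97.8121·58.6756); posterior variance σₙ² = σ₀²σ²/(σ² + n·σ₀²) = 97.8121·58.6756/841.1724 = 6.822839.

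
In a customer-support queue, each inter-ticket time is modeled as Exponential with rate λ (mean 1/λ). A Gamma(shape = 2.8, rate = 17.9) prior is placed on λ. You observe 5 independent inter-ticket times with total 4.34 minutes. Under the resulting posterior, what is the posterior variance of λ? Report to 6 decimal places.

With a Gamma(shape α, rate β) prior on the exponential rate λ, the posterior after n observations with total T = Σxᵢ is Gamma(α+n, β+T).
Posterior: Gamma(2.8+5, 17.9+4.34) = Gamma(7.8, 22.24).
Var = α/β² = 0.015770.

0.015770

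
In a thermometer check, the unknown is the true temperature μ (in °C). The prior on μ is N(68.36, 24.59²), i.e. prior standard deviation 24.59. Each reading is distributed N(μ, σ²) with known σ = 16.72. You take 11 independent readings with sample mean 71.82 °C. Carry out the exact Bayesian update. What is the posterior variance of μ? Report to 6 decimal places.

For Normal data with known variance σ², a Normal(μ₀, σ₀²) prior on μ is conjugate. Posterior precision = 1/σ₀² + n/σ²; posterior mean is the precision-weighted average of μ₀ and x̄.
σ₀² = 24.59² = 604.6681, σ² = 16.72² = 279.5584; σ² + n·σ₀² = 279.5584 + 11·604.6681 = 6930.9075.
Posterior precision = 1/σ₀² + n/σ² = 1/604.6681 + 11/279.5584 = (σ² + n·σ₀²)/(σ₀²σ²) = 6930.9075/(604.6681·279.5584); posterior variance σₙ² = σ₀²σ²/(σ² + n·σ₀²) = 604.6681·279.5584/6930.9075 = 24.389309.

24.389309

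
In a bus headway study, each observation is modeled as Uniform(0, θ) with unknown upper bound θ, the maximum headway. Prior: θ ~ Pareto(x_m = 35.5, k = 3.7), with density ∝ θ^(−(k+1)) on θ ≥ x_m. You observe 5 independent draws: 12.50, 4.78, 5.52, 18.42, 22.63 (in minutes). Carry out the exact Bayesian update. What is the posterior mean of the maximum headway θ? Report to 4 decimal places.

A Pareto(scale x_m, shape k) prior on the upper bound θ of Uniform(0, θ) is conjugate: posterior is Pareto(max(x_m, max xᵢ), k + n).
Sample maximum = 22.63; prior scale x_m = 35.5 → posterior scale = max = 35.50.
Posterior shape = 3.7 + 5 = 8.7.
E[θ|data] = k·x_m/(k−1) = 8.7·35.50/7.7 = 40.1104.

40.1104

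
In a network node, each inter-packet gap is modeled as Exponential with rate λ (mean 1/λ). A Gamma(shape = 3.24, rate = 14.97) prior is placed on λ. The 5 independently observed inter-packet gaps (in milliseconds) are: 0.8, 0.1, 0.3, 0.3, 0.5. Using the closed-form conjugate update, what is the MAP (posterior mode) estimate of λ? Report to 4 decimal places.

0.4266

With a Gamma(shape α, rate β) prior on the exponential rate λ, the posterior after n observations with total T = Σxᵢ is Gamma(α+n, β+T).
Sum of observations T = 2.0 milliseconds; n = 5.
Posterior: Gamma(3.24+5, 14.97+2.0) = Gamma(8.24, 16.97).
Mode = (α−1)/β = 0.4266.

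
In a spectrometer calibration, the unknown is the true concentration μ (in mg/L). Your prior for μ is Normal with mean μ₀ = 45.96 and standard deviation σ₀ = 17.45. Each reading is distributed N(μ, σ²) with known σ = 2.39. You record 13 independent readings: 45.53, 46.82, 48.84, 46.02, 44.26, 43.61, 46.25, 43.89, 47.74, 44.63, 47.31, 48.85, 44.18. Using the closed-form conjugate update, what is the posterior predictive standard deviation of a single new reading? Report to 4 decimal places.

For Normal data with known variance σ², a Normal(μ₀, σ₀²) prior on μ is conjugate. Posterior precision = 1/σ₀² + n/σ²; posterior mean is the precision-weighted average of μ₀ and x̄.
σ₀² = 17.45² = 304.5025, σ² = 2.39² = 5.7121; σ² + n·σ₀² = 5.7121 + 13·304.5025 = 3964.2446.
Posterior precision = 1/σ₀² + n/σ² = 1/304.5025 + 13/5.7121 = (σ² + n·σ₀²)/(σ₀²σ²) = 3964.2446/(304.5025·5.7121); posterior variance σₙ² = σ₀²σ²/(σ² + n·σ₀²) = 304.5025·5.7121/3964.2446 = 0.438759.
Predictive variance for one new observation = σₙ² + σ² = 304.5025·5.7121/3964.2446 + 5.7121 = σ²·(σ₀² + 3964.2446)/3964.2446 = 5.7121·4268.7471/3964.2446 = 6.150859; SD = √(5.7121·4268.7471/3964.2446) = 2.4801.

2.4801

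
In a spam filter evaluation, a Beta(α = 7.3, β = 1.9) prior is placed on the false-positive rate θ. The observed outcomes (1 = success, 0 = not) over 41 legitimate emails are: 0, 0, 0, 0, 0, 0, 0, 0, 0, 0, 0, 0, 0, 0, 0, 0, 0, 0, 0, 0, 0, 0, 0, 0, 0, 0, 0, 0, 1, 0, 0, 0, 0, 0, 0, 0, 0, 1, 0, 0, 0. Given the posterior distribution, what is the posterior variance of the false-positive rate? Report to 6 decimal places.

The Beta prior is conjugate to a Binomial/Bernoulli likelihood; the update adds successes to α and failures to β.
Posterior: Beta(α+k, β+n−k) = Beta(7.3+2, 1.9+39) = Beta(9.3, 40.9).
Var = αβ/((α+β)²(α+β+1)) = 9.3·40.9/(50.2²·51.2) = 0.002948.

0.002948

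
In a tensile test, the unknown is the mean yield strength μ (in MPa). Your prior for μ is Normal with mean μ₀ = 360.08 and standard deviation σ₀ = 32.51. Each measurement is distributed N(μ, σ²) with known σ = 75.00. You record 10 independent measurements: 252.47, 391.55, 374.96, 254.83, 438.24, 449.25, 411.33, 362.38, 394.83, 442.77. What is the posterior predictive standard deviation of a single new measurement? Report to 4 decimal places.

For Normal data with known variance σ², a Normal(μ₀, σ₀²) prior on μ is conjugate. Posterior precision = 1/σ₀² + n/σ²; posterior mean is the precision-weighted average of μ₀ and x̄.
σ₀² = 32.51² = 1056.9001, σ² = 75.00² = 5625; σ² + n·σ₀² = 5625 + 10·1056.9001 = 16194.001.
Posterior precision = 1/σ₀² + n/σ² = 1/1056.9001 + 10/5625 = (σ² + n·σ₀²)/(σ₀²σ²) = 16194.001/(1056.9001·5625); posterior variance σₙ² = σ₀²σ²/(σ² + n·σ₀²) = 1056.9001·5625/16194.001 = 367.115147.
Predictive variance for one new observation = σₙ² + σ² = 1056.9001·5625/16194.001 + 5625 = σ²·(σ₀² + 16194.001)/16194.001 = 5625·17250.9011/16194.001 = 5992.115147; SD = √(5625·17250.9011/16194.001) = 77.4088.

77.4088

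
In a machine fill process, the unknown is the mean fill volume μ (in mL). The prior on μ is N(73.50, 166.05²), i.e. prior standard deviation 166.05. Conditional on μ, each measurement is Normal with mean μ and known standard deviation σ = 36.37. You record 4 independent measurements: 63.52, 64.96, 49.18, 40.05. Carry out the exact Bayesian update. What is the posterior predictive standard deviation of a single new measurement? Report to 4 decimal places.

For Normal data with known variance σ², a Normal(μ₀, σ₀²) prior on μ is conjugate. Posterior precision = 1/σ₀² + n/σ²; posterior mean is the precision-weighted average of μ₀ and x̄.
σ₀² = 166.05² = 27572.6025, σ² = 36.37² = 1322.7769; σ² + n·σ₀² = 1322.7769 + 4·27572.6025 = 111613.1869.
Posterior precision = 1/σ₀² + n/σ² = 1/27572.6025 + 4/1322.7769 = (σ² + n·σ₀²)/(σ₀²σ²) = 111613.1869/(27572.6025·1322.7769); posterior variance σₙ² = σ₀²σ²/(σ² + n·σ₀²) = 27572.6025·1322.7769/111613.1869 = 326.775022.
Predictive variance for one new observation = σₙ² + σ² = 27572.6025·1322.7769/111613.1869 + 1322.7769 = σ²·(σ₀² + 111613.1869)/111613.1869 = 1322.7769·139185.7894/111613.1869 = 1649.551922; SD = √(1322.7769·139185.7894/111613.1869) = 40.6147.

40.6147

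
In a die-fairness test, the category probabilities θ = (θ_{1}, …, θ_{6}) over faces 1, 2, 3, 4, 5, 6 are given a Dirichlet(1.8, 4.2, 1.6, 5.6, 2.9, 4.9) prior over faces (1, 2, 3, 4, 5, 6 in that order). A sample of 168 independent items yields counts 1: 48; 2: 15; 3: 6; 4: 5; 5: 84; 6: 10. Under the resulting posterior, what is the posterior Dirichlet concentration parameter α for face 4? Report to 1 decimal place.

10.6

The Dirichlet prior is conjugate to the Multinomial likelihood: each posterior αⱼ = prior αⱼ + observed count nⱼ.
Posterior concentration: (49.8, 19.2, 7.6, 10.6, 86.9, 14.9), total = 189.0.
α_{4} = 5.6 + 5 = 10.6.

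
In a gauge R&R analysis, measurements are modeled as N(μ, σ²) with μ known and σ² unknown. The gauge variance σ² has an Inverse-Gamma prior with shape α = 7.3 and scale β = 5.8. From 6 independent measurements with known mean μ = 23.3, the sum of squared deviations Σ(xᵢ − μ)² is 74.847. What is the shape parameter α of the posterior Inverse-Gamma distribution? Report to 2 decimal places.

With known mean μ and an Inverse-Gamma(α, β) prior on σ², the Normal likelihood is conjugate: posterior is Inv-Gamma(α + n/2, β + Σ(xᵢ−μ)²/2).
Posterior: Inv-Gamma(7.3 + 6/2, 5.8 + 74.847/2) = Inv-Gamma(10.30, 43.2235).
Posterior α = 10.30.

10.30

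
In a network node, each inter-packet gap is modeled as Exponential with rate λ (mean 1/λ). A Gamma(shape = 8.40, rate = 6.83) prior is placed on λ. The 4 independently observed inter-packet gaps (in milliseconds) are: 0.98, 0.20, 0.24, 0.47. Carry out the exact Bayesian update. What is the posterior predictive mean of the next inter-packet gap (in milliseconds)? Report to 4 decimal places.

0.7649

With a Gamma(shape α, rate β) prior on the exponential rate λ, the posterior after n observations with total T = Σxᵢ is Gamma(α+n, β+T).
Sum of observations T = 1.89 milliseconds; n = 4.
Posterior: Gamma(8.40+4, 6.83+1.89) = Gamma(12.40, 8.72).
The predictive distribution for the next observation is Lomax; its mean is β/(α−1) = 8.72/11.40 = 0.7649.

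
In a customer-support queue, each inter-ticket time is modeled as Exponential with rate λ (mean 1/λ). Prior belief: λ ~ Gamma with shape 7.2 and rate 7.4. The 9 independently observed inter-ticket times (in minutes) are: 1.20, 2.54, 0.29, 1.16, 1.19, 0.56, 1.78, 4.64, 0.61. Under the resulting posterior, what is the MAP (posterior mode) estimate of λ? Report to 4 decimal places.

0.7113

With a Gamma(shape α, rate β) prior on the exponential rate λ, the posterior after n observations with total T = Σxᵢ is Gamma(α+n, β+T).
Sum of observations T = 13.97 minutes; n = 9.
Posterior: Gamma(7.2+9, 7.4+13.97) = Gamma(16.2, 21.37).
Mode = (α−1)/β = 0.7113.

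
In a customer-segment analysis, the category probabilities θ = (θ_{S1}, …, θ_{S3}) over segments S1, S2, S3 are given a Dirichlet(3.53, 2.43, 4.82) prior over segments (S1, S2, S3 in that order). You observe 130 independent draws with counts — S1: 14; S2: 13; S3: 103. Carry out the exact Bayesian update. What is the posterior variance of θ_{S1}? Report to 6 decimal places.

0.000769

The Dirichlet prior is conjugate to the Multinomial likelihood: each posterior αⱼ = prior αⱼ + observed count nⱼ.
Posterior concentration: (17.53, 15.43, 107.82), total = 140.78.
Var[θ_j] = α_j(Σα−α_j)/((Σα)²(Σα+1)) = 17.53·123.25/(140.78²·141.78) = 0.000769.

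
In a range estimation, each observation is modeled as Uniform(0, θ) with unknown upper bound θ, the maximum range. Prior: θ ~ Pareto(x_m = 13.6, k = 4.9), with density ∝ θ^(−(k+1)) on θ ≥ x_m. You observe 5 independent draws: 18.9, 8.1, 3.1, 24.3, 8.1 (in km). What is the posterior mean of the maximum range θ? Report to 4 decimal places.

A Pareto(scale x_m, shape k) prior on the upper bound θ of Uniform(0, θ) is conjugate: posterior is Pareto(max(x_m, max xᵢ), k + n).
Sample maximum = 24.3; prior scale x_m = 13.6 → posterior scale = max = 24.3.
Posterior shape = 4.9 + 5 = 9.9.
E[θ|data] = k·x_m/(k−1) = 9.9·24.3/8.9 = 27.0303.

27.0303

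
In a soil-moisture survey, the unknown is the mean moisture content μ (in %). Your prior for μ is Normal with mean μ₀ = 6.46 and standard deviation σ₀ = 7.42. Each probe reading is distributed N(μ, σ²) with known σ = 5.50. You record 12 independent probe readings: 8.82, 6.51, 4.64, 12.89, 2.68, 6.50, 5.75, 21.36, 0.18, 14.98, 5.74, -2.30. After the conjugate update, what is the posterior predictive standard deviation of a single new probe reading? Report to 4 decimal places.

For Normal data with known variance σ², a Normal(μ₀, σ₀²) prior on μ is conjugate. Posterior precision = 1/σ₀² + n/σ²; posterior mean is the precision-weighted average of μ₀ and x̄.
σ₀² = 7.42² = 55.0564, σ² = 5.50² = 30.25; σ² + n·σ₀² = 30.25 + 12·55.0564 = 690.9268.
Posterior precision = 1/σ₀² + n/σ² = 1/55.0564 + 12/30.25 = (σ² + n·σ₀²)/(σ₀²σ²) = 690.9268/(55.0564·30.25); posterior variance σₙ² = σ₀²σ²/(σ² + n·σ₀²) = 55.0564·30.25/690.9268 = 2.410467.
Predictive variance for one new observation = σₙ² + σ² = 55.0564·30.25/690.9268 + 30.25 = σ²·(σ₀² + 690.9268)/690.9268 = 30.25·745.9832/690.9268 = 32.660467; SD = √(30.25·745.9832/690.9268) = 5.7149.

5.7149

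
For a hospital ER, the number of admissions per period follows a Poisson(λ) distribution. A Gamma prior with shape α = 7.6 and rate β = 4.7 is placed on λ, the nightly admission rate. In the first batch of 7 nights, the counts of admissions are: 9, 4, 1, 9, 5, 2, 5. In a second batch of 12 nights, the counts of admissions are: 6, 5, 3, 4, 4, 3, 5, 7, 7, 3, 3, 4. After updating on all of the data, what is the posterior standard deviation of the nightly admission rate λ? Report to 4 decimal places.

0.4147

With a Gamma(shape α, rate β) prior, the Poisson likelihood is conjugate: the posterior is Gamma(α + ΣXᵢ, β + n).
Batch 1: sum of counts S = 35 over n = 7 nights.
After batch 1: Gamma(α+S, β+n) = Gamma(7.6+35, 4.7+7) = Gamma(42.6, 11.7).
Batch 2: sum of counts S = 54 over n = 12 nights.
After batch 2: Gamma(α+S, β+n) = Gamma(42.6+54, 11.7+12) = Gamma(96.6, 23.7).
SD = √α/β = √96.6/23.7 = 0.4147.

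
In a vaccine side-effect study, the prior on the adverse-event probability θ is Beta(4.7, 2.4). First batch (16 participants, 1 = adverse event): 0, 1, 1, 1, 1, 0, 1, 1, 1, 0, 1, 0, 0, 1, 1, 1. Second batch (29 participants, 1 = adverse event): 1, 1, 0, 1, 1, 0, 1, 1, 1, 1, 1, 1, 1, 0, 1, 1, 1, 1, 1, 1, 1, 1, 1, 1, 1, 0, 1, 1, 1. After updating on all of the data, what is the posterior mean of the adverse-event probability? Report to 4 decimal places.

The Beta prior is conjugate to a Binomial/Bernoulli likelihood; the update adds successes to α and failures to β.
After batch 1: Beta(4.7+11, 2.4+5) = Beta(15.7, 7.4).
After batch 2: Beta(15.7+25, 7.4+4) = Beta(40.7, 11.4).
Posterior mean = α/(α+β) = 40.7/52.1 = 0.7812.

0.7812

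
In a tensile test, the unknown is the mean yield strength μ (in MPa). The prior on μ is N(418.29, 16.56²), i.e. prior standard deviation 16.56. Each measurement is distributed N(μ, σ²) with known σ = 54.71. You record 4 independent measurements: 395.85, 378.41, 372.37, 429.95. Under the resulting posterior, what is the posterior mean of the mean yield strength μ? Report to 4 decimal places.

411.8145

For Normal data with known variance σ², a Normal(μ₀, σ₀²) prior on μ is conjugate. Posterior precision = 1/σ₀² + n/σ²; posterior mean is the precision-weighted average of μ₀ and x̄.
Σxᵢ = 395.85 + 378.41 + 372.37 + 429.95 = 1576.58, so n·x̄ = 1576.58.
σ₀² = 16.56² = 274.2336, σ² = 54.71² = 2993.1841; σ² + n·σ₀² = 2993.1841 + 4·274.2336 = 4090.1185.
Posterior mean = (μ₀/σ₀² + n·x̄/σ²)/(1/σ₀² + n/σ²) = (σ²·μ₀ + σ₀²·n·x̄)/(σ² + n·σ₀²) = (2993.1841·418.29 + 274.2336·1576.58)/4090.1185 = 1684370.186277/4090.1185 = 411.8145.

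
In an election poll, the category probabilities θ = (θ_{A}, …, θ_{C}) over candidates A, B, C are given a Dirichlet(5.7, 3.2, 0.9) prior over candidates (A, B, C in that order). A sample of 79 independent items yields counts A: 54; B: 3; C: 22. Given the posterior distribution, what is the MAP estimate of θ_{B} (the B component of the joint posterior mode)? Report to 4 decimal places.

The Dirichlet prior is conjugate to the Multinomial likelihood: each posterior αⱼ = prior αⱼ + observed count nⱼ.
Posterior concentration: (59.7, 6.2, 22.9), total = 88.8.
Joint mode component: (α_{B}−1)/(Σα−K) = 5.2/85.8 = 0.0606.

0.0606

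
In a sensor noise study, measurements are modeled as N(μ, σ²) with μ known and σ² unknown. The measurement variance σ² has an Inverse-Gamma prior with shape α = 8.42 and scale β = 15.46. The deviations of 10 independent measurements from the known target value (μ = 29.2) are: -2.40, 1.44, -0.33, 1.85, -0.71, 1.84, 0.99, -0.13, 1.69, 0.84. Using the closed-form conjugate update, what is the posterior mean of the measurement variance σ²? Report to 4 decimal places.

2.0424

With known mean μ and an Inverse-Gamma(α, β) prior on σ², the Normal likelihood is conjugate: posterior is Inv-Gamma(α + n/2, β + Σ(xᵢ−μ)²/2).
Σ(xᵢ−μ)² = (-2.40)² + (1.44)² + (-0.33)² + (1.85)² + (-0.71)² + (1.84)² + (0.99)² + (-0.13)² + (1.69)² + (0.84)² = 19.8134.
Posterior: Inv-Gamma(8.42 + 10/2, 15.46 + 19.8134/2) = Inv-Gamma(13.42, 25.36670).
E[σ²|data] = β/(α−1) = 25.36670/12.42 = 2.0424.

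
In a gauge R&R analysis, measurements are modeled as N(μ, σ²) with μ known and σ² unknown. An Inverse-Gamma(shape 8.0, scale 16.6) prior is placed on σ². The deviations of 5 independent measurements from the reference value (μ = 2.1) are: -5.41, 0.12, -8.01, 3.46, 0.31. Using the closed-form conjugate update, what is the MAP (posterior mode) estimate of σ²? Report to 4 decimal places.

With known mean μ and an Inverse-Gamma(α, β) prior on σ², the Normal likelihood is conjugate: posterior is Inv-Gamma(α + n/2, β + Σ(xᵢ−μ)²/2).
Σ(xᵢ−μ)² = (-5.41)² + (0.12)² + (-8.01)² + (3.46)² + (0.31)² = 105.5103.
Posterior: Inv-Gamma(8.0 + 5/2, 16.6 + 105.5103/2) = Inv-Gamma(10.50, 69.35515).
Mode = β/(α+1) = 69.35515/11.50 = 6.0309.

6.0309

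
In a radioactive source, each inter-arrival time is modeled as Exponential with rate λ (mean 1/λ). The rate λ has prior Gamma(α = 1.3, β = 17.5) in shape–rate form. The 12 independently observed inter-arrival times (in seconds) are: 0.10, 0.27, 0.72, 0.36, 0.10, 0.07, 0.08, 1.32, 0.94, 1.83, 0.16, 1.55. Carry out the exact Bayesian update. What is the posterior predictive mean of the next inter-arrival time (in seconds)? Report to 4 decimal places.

With a Gamma(shape α, rate β) prior on the exponential rate λ, the posterior after n observations with total T = Σxᵢ is Gamma(α+n, β+T).
Sum of observations T = 7.50 seconds; n = 12.
Posterior: Gamma(1.3+12, 17.5+7.50) = Gamma(13.3, 25.00).
The predictive distribution for the next observation is Lomax; its mean is β/(α−1) = 25.00/12.3 = 2.0325.

2.0325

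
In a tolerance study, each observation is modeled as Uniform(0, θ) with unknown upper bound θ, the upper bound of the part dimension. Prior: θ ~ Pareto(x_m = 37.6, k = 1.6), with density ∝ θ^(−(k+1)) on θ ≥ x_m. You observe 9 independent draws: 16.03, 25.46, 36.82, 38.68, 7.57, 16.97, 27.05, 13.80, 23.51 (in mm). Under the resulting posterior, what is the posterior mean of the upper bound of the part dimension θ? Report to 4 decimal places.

42.7092

A Pareto(scale x_m, shape k) prior on the upper bound θ of Uniform(0, θ) is conjugate: posterior is Pareto(max(x_m, max xᵢ), k + n).
Sample maximum = 38.68; prior scale x_m = 37.6 → posterior scale = max = 38.68.
Posterior shape = 1.6 + 9 = 10.6.
E[θ|data] = k·x_m/(k−1) = 10.6·38.68/9.6 = 42.7092.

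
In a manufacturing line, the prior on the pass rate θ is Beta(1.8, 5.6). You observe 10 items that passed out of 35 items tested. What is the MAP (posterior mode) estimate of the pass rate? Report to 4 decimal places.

0.2673

The Beta prior is conjugate to a Binomial/Bernoulli likelihood; the update adds successes to α and failures to β.
Posterior: Beta(α+k, β+n−k) = Beta(1.8+10, 5.6+25) = Beta(11.8, 30.6).
Mode of Beta(a,b) for a,b>1 is (a−1)/(a+b−2) = 10.8/40.4 = 0.2673.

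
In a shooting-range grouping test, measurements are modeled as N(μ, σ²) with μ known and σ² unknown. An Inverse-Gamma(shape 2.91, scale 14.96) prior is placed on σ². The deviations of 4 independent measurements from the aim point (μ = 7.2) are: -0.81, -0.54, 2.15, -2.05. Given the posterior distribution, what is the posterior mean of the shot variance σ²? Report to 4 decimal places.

5.0758

With known mean μ and an Inverse-Gamma(α, β) prior on σ², the Normal likelihood is conjugate: posterior is Inv-Gamma(α + n/2, β + Σ(xᵢ−μ)²/2).
Σ(xᵢ−μ)² = (-0.81)² + (-0.54)² + (2.15)² + (-2.05)² = 9.7727.
Posterior: Inv-Gamma(2.91 + 4/2, 14.96 + 9.7727/2) = Inv-Gamma(4.91, 19.84635).
E[σ²|data] = β/(α−1) = 19.84635/3.91 = 5.0758.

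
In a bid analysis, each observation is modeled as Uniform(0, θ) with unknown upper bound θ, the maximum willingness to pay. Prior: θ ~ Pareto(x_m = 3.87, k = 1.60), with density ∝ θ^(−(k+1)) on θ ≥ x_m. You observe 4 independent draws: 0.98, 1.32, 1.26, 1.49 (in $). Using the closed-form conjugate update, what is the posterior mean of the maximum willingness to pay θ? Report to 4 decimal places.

A Pareto(scale x_m, shape k) prior on the upper bound θ of Uniform(0, θ) is conjugate: posterior is Pareto(max(x_m, max xᵢ), k + n).
Sample maximum = 1.49; prior scale x_m = 3.87 → posterior scale = max = 3.87.
Posterior shape = 1.60 + 4 = 5.60.
E[θ|data] = k·x_m/(k−1) = 5.60·3.87/4.60 = 4.7113.

4.7113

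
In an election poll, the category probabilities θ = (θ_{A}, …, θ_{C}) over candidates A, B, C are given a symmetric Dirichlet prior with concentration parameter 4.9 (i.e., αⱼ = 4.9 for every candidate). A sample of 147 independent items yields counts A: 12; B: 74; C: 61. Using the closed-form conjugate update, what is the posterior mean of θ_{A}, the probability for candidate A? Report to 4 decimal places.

0.1045

The Dirichlet prior is conjugate to the Multinomial likelihood: each posterior αⱼ = prior αⱼ + observed count nⱼ.
Posterior concentration: (16.9, 78.9, 65.9), total = 161.7.
E[θ_{A}|data] = α_{A}/Σα = 16.9/161.7 = 0.1045.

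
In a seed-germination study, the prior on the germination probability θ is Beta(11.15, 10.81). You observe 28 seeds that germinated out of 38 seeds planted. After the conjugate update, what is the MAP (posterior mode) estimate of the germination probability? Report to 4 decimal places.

The Beta prior is conjugate to a Binomial/Bernoulli likelihood; the update adds successes to α and failures to β.
Posterior: Beta(α+k, β+n−k) = Beta(11.15+28, 10.81+10) = Beta(39.15, 20.81).
Mode of Beta(a,b) for a,b>1 is (a−1)/(a+b−2) = 38.15/57.96 = 0.6582.

0.6582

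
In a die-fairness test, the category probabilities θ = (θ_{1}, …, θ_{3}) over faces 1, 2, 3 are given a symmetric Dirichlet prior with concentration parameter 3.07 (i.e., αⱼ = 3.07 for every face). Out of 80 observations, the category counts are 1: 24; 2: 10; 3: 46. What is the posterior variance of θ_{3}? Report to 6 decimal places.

The Dirichlet prior is conjugate to the Multinomial likelihood: each posterior αⱼ = prior αⱼ + observed count nⱼ.
Posterior concentration: (27.07, 13.07, 49.07), total = 89.21.
Var[θ_j] = α_j(Σα−α_j)/((Σα)²(Σα+1)) = 49.07·40.14/(89.21²·90.21) = 0.002744.

0.002744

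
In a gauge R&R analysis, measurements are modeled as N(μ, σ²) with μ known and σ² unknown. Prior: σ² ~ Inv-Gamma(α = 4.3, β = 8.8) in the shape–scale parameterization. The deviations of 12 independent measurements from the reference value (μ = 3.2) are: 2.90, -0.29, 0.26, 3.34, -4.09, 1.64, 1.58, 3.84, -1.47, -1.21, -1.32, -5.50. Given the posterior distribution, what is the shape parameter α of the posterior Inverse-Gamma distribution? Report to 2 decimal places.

With known mean μ and an Inverse-Gamma(α, β) prior on σ², the Normal likelihood is conjugate: posterior is Inv-Gamma(α + n/2, β + Σ(xᵢ−μ)²/2).
Σ(xᵢ−μ)² = (2.90)² + (-0.29)² + (0.26)² + (3.34)² + (-4.09)² + (1.64)² + (1.58)² + (3.84)² + (-1.47)² + (-1.21)² + (-1.32)² + (-5.50)² = 91.9944.
Posterior: Inv-Gamma(4.3 + 12/2, 8.8 + 91.9944/2) = Inv-Gamma(10.30, 54.79720).
Posterior α = 10.30.

10.30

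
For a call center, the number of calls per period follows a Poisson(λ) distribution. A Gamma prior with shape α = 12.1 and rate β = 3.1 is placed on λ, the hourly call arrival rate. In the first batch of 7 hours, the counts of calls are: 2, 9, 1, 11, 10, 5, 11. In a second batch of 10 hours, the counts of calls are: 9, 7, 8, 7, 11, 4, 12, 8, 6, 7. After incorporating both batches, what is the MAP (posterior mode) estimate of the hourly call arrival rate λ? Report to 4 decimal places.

With a Gamma(shape α, rate β) prior, the Poisson likelihood is conjugate: the posterior is Gamma(α + ΣXᵢ, β + n).
Batch 1: sum of counts S = 49 over n = 7 hours.
After batch 1: Gamma(α+S, β+n) = Gamma(12.1+49, 3.1+7) = Gamma(61.1, 10.1).
Batch 2: sum of counts S = 79 over n = 10 hours.
After batch 2: Gamma(α+S, β+n) = Gamma(61.1+79, 10.1+10) = Gamma(140.1, 20.1).
Mode of Gamma(α,β) for α≥1 is (α−1)/β = 139.1/20.1 = 6.9204.

6.9204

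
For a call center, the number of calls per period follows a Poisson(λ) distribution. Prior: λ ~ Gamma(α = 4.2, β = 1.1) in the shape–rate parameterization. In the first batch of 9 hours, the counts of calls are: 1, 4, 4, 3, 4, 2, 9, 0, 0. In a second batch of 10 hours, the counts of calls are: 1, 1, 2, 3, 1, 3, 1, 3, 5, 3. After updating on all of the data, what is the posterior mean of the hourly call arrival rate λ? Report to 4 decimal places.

With a Gamma(shape α, rate β) prior, the Poisson likelihood is conjugate: the posterior is Gamma(α + ΣXᵢ, β + n).
Batch 1: sum of counts S = 27 over n = 9 hours.
After batch 1: Gamma(α+S, β+n) = Gamma(4.2+27, 1.1+9) = Gamma(31.2, 10.1).
Batch 2: sum of counts S = 23 over n = 10 hours.
After batch 2: Gamma(α+S, β+n) = Gamma(31.2+23, 10.1+10) = Gamma(54.2, 20.1).
Posterior mean = α/β = 54.2/20.1 = 2.6965.

2.6965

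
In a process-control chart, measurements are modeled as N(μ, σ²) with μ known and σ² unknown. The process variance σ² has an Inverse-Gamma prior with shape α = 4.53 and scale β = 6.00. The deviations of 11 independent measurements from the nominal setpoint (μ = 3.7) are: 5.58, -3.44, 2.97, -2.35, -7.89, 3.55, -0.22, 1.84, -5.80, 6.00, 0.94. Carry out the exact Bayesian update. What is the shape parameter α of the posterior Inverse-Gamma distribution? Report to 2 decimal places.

With known mean μ and an Inverse-Gamma(α, β) prior on σ², the Normal likelihood is conjugate: posterior is Inv-Gamma(α + n/2, β + Σ(xᵢ−μ)²/2).
Σ(xᵢ−μ)² = (5.58)² + (-3.44)² + (2.97)² + (-2.35)² + (-7.89)² + (3.55)² + (-0.22)² + (1.84)² + (-5.80)² + (6.00)² + (0.94)² = 206.1256.
Posterior: Inv-Gamma(4.53 + 11/2, 6.00 + 206.1256/2) = Inv-Gamma(10.03, 109.06280).
Posterior α = 10.03.

10.03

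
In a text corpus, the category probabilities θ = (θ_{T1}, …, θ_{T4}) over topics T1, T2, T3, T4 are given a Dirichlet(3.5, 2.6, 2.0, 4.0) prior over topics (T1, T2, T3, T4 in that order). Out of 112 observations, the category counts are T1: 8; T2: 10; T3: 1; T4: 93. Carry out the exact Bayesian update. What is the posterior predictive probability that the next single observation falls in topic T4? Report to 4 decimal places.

0.7816

The Dirichlet prior is conjugate to the Multinomial likelihood: each posterior αⱼ = prior αⱼ + observed count nⱼ.
Posterior concentration: (11.5, 12.6, 3.0, 97.0), total = 124.1.
P(next = T4 | data) = α_{T4}/Σα = 0.7816.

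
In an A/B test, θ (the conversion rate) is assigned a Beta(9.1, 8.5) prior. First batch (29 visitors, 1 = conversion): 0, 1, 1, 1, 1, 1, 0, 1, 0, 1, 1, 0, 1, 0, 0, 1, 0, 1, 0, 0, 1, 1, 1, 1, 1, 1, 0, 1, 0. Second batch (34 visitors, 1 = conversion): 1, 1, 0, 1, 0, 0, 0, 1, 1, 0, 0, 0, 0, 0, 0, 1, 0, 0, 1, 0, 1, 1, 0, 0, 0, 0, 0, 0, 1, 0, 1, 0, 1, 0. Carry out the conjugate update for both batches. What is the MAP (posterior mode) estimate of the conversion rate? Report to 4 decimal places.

0.4847

The Beta prior is conjugate to a Binomial/Bernoulli likelihood; the update adds successes to α and failures to β.
After batch 1: Beta(9.1+18, 8.5+11) = Beta(27.1, 19.5).
After batch 2: Beta(27.1+12, 19.5+22) = Beta(39.1, 41.5).
Mode of Beta(a,b) for a,b>1 is (a−1)/(a+b−2) = 38.1/78.6 = 0.4847.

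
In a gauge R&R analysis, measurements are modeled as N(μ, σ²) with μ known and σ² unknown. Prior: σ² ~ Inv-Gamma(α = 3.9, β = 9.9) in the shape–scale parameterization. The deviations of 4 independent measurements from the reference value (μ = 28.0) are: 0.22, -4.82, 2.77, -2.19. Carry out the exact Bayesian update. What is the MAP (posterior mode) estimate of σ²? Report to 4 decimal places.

4.0253

With known mean μ and an Inverse-Gamma(α, β) prior on σ², the Normal likelihood is conjugate: posterior is Inv-Gamma(α + n/2, β + Σ(xᵢ−μ)²/2).
Σ(xᵢ−μ)² = (0.22)² + (-4.82)² + (2.77)² + (-2.19)² = 35.7498.
Posterior: Inv-Gamma(3.9 + 4/2, 9.9 + 35.7498/2) = Inv-Gamma(5.90, 27.77490).
Mode = β/(α+1) = 27.77490/6.90 = 4.0253.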